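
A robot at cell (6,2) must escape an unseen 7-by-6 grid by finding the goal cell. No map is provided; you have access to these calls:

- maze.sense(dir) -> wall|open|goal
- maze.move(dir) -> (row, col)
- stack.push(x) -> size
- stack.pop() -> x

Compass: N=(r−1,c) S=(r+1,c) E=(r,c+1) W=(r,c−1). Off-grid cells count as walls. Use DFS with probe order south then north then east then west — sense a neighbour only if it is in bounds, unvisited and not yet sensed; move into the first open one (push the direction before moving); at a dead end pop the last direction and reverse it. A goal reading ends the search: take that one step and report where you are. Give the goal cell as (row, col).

// 1. sense(dir=north) => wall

// 2. sense(dir=east) => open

// 3. push(x=east) => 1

// 4. move(dir=east) => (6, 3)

// 5. sense(dir=north) => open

// 6. push(x=north) => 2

// 7. move(dir=north) => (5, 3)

// 8. sense(dir=north) => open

// 9. push(x=north) => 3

// 10. move(dir=north) => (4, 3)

// 11. sense(dir=north) => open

// 12. push(x=north) => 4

// 13. move(dir=north) => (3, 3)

// 14. sense(dir=north) => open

// 15. push(x=north) => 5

// 16. move(dir=north) => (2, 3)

// 17. sense(dir=north) => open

// 18. push(x=north) => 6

// 19. move(dir=north) => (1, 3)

// 20. sense(dir=north) => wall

// 21. sense(dir=east) => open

// 22. push(x=east) => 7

// 23. move(dir=east) => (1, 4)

// 24. sense(dir=south) => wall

// 25. sense(dir=north) => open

// 26. push(x=north) => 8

// 27. move(dir=north) => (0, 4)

// 28. sense(dir=east) => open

// 29. push(x=east) => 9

// 30. move(dir=east) => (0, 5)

// 31. sense(dir=south) => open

// 32. push(x=south) => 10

// 33. move(dir=south) => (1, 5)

// 34. sense(dir=south) => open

// 35. push(x=south) => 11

// 36. move(dir=south) => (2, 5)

// 37. sense(dir=south) => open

// 38. push(x=south) => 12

// 39. move(dir=south) => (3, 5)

// 40. sense(dir=south) => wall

// 41. sense(dir=west) => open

// 42. push(x=west) => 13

// 43. move(dir=west) => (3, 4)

// 44. sense(dir=south) => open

// 45. push(x=south) => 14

// 46. move(dir=south) => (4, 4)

// 47. sense(dir=south) => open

// 48. push(x=south) => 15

// 49. move(dir=south) => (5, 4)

// 50. sense(dir=south) => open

// 51. push(x=south) => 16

// 52. move(dir=south) => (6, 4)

// 53. sense(dir=east) => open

// 54. push(x=east) => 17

// 55. move(dir=east) => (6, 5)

// 56. sense(dir=north) => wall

// 57. pop() => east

// 58. move(dir=west) => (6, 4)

// 59. pop() => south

// 60. move(dir=north) => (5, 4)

// 61. pop() => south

// 62. move(dir=north) => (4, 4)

// 63. pop() => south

// 64. move(dir=north) => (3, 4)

// 65. pop() => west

// 66. move(dir=east) => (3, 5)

// 67. pop() => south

// 68. move(dir=north) => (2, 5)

// 69. pop() => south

// 70. move(dir=north) => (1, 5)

// 71. pop() => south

// 72. move(dir=north) => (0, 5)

// 73. pop() => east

// 74. move(dir=west) => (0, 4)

// 75. pop() => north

// 76. move(dir=south) => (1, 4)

// 77. pop() => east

// 78. move(dir=west) => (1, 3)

// 79. sense(dir=west) => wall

// 80. pop() => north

// 81. move(dir=south) => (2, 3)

// 82. sense(dir=west) => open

// 83. push(x=west) => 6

// 84. move(dir=west) => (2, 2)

// 85. sense(dir=south) => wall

// 86. sense(dir=west) => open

// 87. push(x=west) => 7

// 88. move(dir=west) => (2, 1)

// 89. sense(dir=south) => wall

// 90. sense(dir=north) => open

// 91. push(x=north) => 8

// 92. move(dir=north) => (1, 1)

// 93. sense(dir=north) => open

// 94. push(x=north) => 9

// 95. move(dir=north) => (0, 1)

// 96. sense(dir=east) => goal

// 97. move(dir=east) => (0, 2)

Answer: (0, 2)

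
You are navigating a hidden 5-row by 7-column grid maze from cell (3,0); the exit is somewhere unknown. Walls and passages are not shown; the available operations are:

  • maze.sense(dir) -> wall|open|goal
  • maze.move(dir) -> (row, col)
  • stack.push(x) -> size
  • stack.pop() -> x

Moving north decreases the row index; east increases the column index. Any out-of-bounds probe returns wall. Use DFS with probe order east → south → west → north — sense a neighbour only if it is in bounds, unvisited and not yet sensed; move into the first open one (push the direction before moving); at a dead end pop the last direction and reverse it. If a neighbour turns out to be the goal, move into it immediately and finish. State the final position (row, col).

·→ maze.sense(east)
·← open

·→ stack.push(east)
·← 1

·→ maze.move(east)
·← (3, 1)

·→ maze.sense(east)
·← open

·→ stack.push(east)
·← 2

·→ maze.move(east)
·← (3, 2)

·→ maze.sense(east)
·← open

·→ stack.push(east)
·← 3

·→ maze.move(east)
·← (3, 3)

·→ maze.sense(east)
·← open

·→ stack.push(east)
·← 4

·→ maze.move(east)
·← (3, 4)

·→ maze.sense(east)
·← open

·→ stack.push(east)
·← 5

·→ maze.move(east)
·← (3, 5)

·→ maze.sense(east)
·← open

·→ stack.push(east)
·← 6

·→ maze.move(east)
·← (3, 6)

·→ maze.sense(south)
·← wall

·→ maze.sense(north)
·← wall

·→ stack.pop()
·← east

·→ maze.move(west)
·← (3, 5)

·→ maze.sense(south)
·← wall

·→ maze.sense(north)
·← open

·→ stack.push(north)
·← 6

·→ maze.move(north)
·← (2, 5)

·→ maze.sense(west)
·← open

·→ stack.push(west)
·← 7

·→ maze.move(west)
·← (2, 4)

·→ maze.sense(west)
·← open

·→ stack.push(west)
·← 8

·→ maze.move(west)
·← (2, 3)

·→ maze.sense(west)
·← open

·→ stack.push(west)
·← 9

·→ maze.move(west)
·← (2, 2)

·→ maze.sense(west)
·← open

·→ stack.push(west)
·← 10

·→ maze.move(west)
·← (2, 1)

·→ maze.sense(west)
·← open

·→ stack.push(west)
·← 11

·→ maze.move(west)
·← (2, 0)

·→ maze.sense(north)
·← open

·→ stack.push(north)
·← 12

·→ maze.move(north)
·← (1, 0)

·→ maze.sense(east)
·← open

·→ stack.push(east)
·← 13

·→ maze.move(east)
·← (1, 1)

·→ maze.sense(east)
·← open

·→ stack.push(east)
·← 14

·→ maze.move(east)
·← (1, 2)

·→ maze.sense(east)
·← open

·→ stack.push(east)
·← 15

·→ maze.move(east)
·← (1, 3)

·→ maze.sense(east)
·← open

·→ stack.push(east)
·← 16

·→ maze.move(east)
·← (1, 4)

·→ maze.sense(east)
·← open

·→ stack.push(east)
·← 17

·→ maze.move(east)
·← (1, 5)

·→ maze.sense(east)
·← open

·→ stack.push(east)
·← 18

·→ maze.move(east)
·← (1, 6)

·→ maze.sense(north)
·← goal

·→ maze.move(north)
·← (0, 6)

Answer: (0, 6)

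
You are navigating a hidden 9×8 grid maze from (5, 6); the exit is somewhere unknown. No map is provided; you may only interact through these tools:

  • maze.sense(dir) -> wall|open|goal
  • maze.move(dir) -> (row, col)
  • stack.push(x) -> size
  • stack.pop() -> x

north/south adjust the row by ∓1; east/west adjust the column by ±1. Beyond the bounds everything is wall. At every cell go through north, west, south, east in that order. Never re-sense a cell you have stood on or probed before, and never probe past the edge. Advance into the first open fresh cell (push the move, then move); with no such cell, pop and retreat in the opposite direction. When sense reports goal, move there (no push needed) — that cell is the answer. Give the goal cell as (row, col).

> sense dir→north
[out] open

> push x→north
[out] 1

> move dir→north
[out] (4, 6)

> sense dir→north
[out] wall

> sense dir→west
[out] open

> push x→west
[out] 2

> move dir→west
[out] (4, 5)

> sense dir→north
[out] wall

> sense dir→west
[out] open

> push x→west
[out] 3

> move dir→west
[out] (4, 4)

> sense dir→north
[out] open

> push x→north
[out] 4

> move dir→north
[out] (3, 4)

> sense dir→north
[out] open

> push x→north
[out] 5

> move dir→north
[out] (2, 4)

> sense dir→north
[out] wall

> sense dir→west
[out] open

> push x→west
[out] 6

> move dir→west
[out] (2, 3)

> sense dir→north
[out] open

> push x→north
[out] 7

> move dir→north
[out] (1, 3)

> sense dir→north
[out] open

> push x→north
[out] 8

> move dir→north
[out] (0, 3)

> sense dir→west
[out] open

> push x→west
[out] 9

> move dir→west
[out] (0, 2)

> sense dir→west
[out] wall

> sense dir→south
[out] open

> push x→south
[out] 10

> move dir→south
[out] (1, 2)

> sense dir→west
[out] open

> push x→west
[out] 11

> move dir→west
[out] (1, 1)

> sense dir→west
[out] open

> push x→west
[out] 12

> move dir→west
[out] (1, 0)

> sense dir→north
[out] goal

> move dir→north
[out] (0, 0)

Answer: (0, 0)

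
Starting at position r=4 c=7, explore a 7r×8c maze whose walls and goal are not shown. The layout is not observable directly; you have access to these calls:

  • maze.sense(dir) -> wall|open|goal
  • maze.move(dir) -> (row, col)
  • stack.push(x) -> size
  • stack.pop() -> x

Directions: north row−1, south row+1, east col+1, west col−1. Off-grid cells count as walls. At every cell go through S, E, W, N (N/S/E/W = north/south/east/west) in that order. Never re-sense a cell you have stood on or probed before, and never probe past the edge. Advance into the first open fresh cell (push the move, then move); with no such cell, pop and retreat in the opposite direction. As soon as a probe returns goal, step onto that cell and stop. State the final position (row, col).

! 1. maze.sense(dir: south) => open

! 2. stack.push(x: south) => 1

! 3. maze.move(dir: south) => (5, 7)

! 4. maze.sense(dir: south) => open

! 5. stack.push(x: south) => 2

! 6. maze.move(dir: south) => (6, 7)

! 7. maze.sense(dir: west) => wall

! 8. stack.pop() => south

! 9. maze.move(dir: north) => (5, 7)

! 10. maze.sense(dir: west) => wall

! 11. stack.pop() => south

! 12. maze.move(dir: north) => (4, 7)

! 13. maze.sense(dir: west) => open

! 14. stack.push(x: west) => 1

! 15. maze.move(dir: west) => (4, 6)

! 16. maze.sense(dir: west) => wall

! 17. maze.sense(dir: north) => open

! 18. stack.push(x: north) => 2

! 19. maze.move(dir: north) => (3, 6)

! 20. maze.sense(dir: east) => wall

! 21. maze.sense(dir: west) => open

! 22. stack.push(x: west) => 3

! 23. maze.move(dir: west) => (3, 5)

! 24. maze.sense(dir: west) => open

! 25. stack.push(x: west) => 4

! 26. maze.move(dir: west) => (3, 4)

! 27. maze.sense(dir: south) => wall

! 28. maze.sense(dir: west) => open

! 29. stack.push(x: west) => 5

! 30. maze.move(dir: west) => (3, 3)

! 31. maze.sense(dir: south) => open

! 32. stack.push(x: south) => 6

! 33. maze.move(dir: south) => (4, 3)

! 34. maze.sense(dir: south) => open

! 35. stack.push(x: south) => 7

! 36. maze.move(dir: south) => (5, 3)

! 37. maze.sense(dir: south) => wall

! 38. maze.sense(dir: east) => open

! 39. stack.push(x: east) => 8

! 40. maze.move(dir: east) => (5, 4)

! 41. maze.sense(dir: south) => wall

! 42. maze.sense(dir: east) => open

! 43. stack.push(x: east) => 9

! 44. maze.move(dir: east) => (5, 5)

! 45. maze.sense(dir: south) => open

! 46. stack.push(x: south) => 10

! 47. maze.move(dir: south) => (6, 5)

! 48. stack.pop() => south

! 49. maze.move(dir: north) => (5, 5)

! 50. stack.pop() => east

! 51. maze.move(dir: west) => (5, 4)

! 52. stack.pop() => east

! 53. maze.move(dir: west) => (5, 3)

! 54. maze.sense(dir: west) => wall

! 55. stack.pop() => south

! 56. maze.move(dir: north) => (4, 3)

! 57. maze.sense(dir: west) => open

! 58. stack.push(x: west) => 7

! 59. maze.move(dir: west) => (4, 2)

! 60. maze.sense(dir: west) => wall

! 61. maze.sense(dir: north) => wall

! 62. stack.pop() => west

! 63. maze.move(dir: east) => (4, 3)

! 64. stack.pop() => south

! 65. maze.move(dir: north) => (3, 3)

! 66. maze.sense(dir: north) => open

! 67. stack.push(x: north) => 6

! 68. maze.move(dir: north) => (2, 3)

! 69. maze.sense(dir: east) => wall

! 70. maze.sense(dir: west) => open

! 71. stack.push(x: west) => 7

! 72. maze.move(dir: west) => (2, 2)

! 73. maze.sense(dir: west) => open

! 74. stack.push(x: west) => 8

! 75. maze.move(dir: west) => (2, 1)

! 76. maze.sense(dir: south) => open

! 77. stack.push(x: south) => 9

! 78. maze.move(dir: south) => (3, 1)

! 79. maze.sense(dir: west) => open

! 80. stack.push(x: west) => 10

! 81. maze.move(dir: west) => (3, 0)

! 82. maze.sense(dir: south) => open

! 83. stack.push(x: south) => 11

! 84. maze.move(dir: south) => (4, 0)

! 85. maze.sense(dir: south) => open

! 86. stack.push(x: south) => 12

! 87. maze.move(dir: south) => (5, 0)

! 88. maze.sense(dir: south) => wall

! 89. maze.sense(dir: east) => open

! 90. stack.push(x: east) => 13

! 91. maze.move(dir: east) => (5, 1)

! 92. maze.sense(dir: south) => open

! 93. stack.push(x: south) => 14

! 94. maze.move(dir: south) => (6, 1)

! 95. maze.sense(dir: east) => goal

! 96. maze.move(dir: east) => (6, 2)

Answer: (6, 2)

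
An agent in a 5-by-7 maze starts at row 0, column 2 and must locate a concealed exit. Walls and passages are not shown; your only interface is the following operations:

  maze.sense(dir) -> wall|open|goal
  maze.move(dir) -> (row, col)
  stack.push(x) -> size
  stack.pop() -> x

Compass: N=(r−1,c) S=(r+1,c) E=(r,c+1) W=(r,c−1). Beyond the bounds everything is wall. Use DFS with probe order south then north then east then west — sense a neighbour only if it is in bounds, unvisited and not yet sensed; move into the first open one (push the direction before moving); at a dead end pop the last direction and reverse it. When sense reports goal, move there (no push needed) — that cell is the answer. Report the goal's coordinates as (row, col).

Action: maze.sense[dir='south']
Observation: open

Action: stack.push[x='south']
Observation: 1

Action: maze.move[dir='south']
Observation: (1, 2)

Action: maze.sense[dir='south']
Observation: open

Action: stack.push[x='south']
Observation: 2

Action: maze.move[dir='south']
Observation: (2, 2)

Action: maze.sense[dir='south']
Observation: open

Action: stack.push[x='south']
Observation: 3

Action: maze.move[dir='south']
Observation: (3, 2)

Action: maze.sense[dir='south']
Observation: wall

Action: maze.sense[dir='east']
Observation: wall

Action: maze.sense[dir='west']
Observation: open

Action: stack.push[x='west']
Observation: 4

Action: maze.move[dir='west']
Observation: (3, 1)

Action: maze.sense[dir='south']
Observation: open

Action: stack.push[x='south']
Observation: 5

Action: maze.move[dir='south']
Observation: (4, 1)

Action: maze.sense[dir='west']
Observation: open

Action: stack.push[x='west']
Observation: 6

Action: maze.move[dir='west']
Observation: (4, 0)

Action: maze.sense[dir='north']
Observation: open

Action: stack.push[x='north']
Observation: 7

Action: maze.move[dir='north']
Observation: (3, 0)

Action: maze.sense[dir='north']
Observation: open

Action: stack.push[x='north']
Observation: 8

Action: maze.move[dir='north']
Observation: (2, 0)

Action: maze.sense[dir='north']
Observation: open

Action: stack.push[x='north']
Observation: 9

Action: maze.move[dir='north']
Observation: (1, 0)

Action: maze.sense[dir='north']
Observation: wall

Action: maze.sense[dir='east']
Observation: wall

Action: stack.pop[]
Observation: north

Action: maze.move[dir='south']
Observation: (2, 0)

Action: maze.sense[dir='east']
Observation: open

Action: stack.push[x='east']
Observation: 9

Action: maze.move[dir='east']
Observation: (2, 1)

Action: stack.pop[]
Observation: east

Action: maze.move[dir='west']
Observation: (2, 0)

Action: stack.pop[]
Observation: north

Action: maze.move[dir='south']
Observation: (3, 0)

Action: stack.pop[]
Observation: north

Action: maze.move[dir='south']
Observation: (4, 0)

Action: stack.pop[]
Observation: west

Action: maze.move[dir='east']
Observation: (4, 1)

Action: stack.pop[]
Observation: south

Action: maze.move[dir='north']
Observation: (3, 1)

Action: stack.pop[]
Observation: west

Action: maze.move[dir='east']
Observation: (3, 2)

Action: stack.pop[]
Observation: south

Action: maze.move[dir='north']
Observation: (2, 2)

Action: maze.sense[dir='east']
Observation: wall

Action: stack.pop[]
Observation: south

Action: maze.move[dir='north']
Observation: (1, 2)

Action: maze.sense[dir='east']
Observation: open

Action: stack.push[x='east']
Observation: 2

Action: maze.move[dir='east']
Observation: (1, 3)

Action: maze.sense[dir='north']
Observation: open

Action: stack.push[x='north']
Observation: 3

Action: maze.move[dir='north']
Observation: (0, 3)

Action: maze.sense[dir='east']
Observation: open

Action: stack.push[x='east']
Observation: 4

Action: maze.move[dir='east']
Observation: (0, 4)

Action: maze.sense[dir='south']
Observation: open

Action: stack.push[x='south']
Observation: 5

Action: maze.move[dir='south']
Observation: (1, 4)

Action: maze.sense[dir='south']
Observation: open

Action: stack.push[x='south']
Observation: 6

Action: maze.move[dir='south']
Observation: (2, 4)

Action: maze.sense[dir='south']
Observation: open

Action: stack.push[x='south']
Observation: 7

Action: maze.move[dir='south']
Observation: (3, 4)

Action: maze.sense[dir='south']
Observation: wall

Action: maze.sense[dir='east']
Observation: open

Action: stack.push[x='east']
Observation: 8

Action: maze.move[dir='east']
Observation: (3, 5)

Action: maze.sense[dir='south']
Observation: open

Action: stack.push[x='south']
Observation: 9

Action: maze.move[dir='south']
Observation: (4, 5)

Action: maze.sense[dir='east']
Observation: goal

Action: maze.move[dir='east']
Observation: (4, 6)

Answer: (4, 6)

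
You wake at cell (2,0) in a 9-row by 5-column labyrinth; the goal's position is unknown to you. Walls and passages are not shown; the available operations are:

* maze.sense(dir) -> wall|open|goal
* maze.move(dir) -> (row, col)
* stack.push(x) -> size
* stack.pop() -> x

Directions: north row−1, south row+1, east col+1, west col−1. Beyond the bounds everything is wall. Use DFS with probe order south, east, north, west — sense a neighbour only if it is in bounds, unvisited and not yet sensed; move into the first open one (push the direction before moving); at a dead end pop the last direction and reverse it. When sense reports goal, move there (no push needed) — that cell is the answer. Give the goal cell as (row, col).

% maze.sense dir=south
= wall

% maze.sense dir=east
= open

% stack.push x=east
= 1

% maze.move dir=east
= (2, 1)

% maze.sense dir=south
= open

% stack.push x=south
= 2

% maze.move dir=south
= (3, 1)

% maze.sense dir=south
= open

% stack.push x=south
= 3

% maze.move dir=south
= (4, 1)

% maze.sense dir=south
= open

% stack.push x=south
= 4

% maze.move dir=south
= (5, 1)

% maze.sense dir=south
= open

% stack.push x=south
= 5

% maze.move dir=south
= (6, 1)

% maze.sense dir=south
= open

% stack.push x=south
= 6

% maze.move dir=south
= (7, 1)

% maze.sense dir=south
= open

% stack.push x=south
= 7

% maze.move dir=south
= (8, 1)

% maze.sense dir=east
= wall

% maze.sense dir=west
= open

% stack.push x=west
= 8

% maze.move dir=west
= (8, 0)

% maze.sense dir=north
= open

% stack.push x=north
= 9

% maze.move dir=north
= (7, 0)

% maze.sense dir=north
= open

% stack.push x=north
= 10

% maze.move dir=north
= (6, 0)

% maze.sense dir=north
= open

% stack.push x=north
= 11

% maze.move dir=north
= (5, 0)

% maze.sense dir=north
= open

% stack.push x=north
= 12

% maze.move dir=north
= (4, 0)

% stack.pop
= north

% maze.move dir=south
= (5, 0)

% stack.pop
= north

% maze.move dir=south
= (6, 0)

% stack.pop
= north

% maze.move dir=south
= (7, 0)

% stack.pop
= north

% maze.move dir=south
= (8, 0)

% stack.pop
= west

% maze.move dir=east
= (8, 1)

% stack.pop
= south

% maze.move dir=north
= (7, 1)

% maze.sense dir=east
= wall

% stack.pop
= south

% maze.move dir=north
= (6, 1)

% maze.sense dir=east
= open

% stack.push x=east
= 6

% maze.move dir=east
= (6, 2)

% maze.sense dir=east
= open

% stack.push x=east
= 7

% maze.move dir=east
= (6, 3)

% maze.sense dir=south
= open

% stack.push x=south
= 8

% maze.move dir=south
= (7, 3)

% maze.sense dir=south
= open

% stack.push x=south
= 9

% maze.move dir=south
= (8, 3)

% maze.sense dir=east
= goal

% maze.move dir=east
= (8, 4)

Answer: (8, 4)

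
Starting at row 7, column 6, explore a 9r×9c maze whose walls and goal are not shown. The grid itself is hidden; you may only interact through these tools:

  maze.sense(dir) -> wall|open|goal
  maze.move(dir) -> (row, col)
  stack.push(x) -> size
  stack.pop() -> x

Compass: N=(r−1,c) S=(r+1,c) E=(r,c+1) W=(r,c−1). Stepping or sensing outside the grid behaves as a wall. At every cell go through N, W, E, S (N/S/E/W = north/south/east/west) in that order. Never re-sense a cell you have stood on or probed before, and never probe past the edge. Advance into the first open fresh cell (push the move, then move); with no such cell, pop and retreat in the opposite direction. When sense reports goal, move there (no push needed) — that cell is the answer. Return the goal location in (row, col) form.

$ maze.sense dir→north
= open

$ stack.push x→north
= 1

$ maze.move dir→north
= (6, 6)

$ maze.sense dir→north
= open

$ stack.push x→north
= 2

$ maze.move dir→north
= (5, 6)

$ maze.sense dir→north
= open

$ stack.push x→north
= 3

$ maze.move dir→north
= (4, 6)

$ maze.sense dir→north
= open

$ stack.push x→north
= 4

$ maze.move dir→north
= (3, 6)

$ maze.sense dir→north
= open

$ stack.push x→north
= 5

$ maze.move dir→north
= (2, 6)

$ maze.sense dir→north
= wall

$ maze.sense dir→west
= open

$ stack.push x→west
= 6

$ maze.move dir→west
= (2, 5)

$ maze.sense dir→north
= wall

$ maze.sense dir→west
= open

$ stack.push x→west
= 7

$ maze.move dir→west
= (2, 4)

$ maze.sense dir→north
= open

$ stack.push x→north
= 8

$ maze.move dir→north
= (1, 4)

$ maze.sense dir→north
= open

$ stack.push x→north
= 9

$ maze.move dir→north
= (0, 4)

$ maze.sense dir→west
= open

$ stack.push x→west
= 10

$ maze.move dir→west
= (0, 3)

$ maze.sense dir→west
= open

$ stack.push x→west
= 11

$ maze.move dir→west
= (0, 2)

$ maze.sense dir→west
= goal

$ maze.move dir→west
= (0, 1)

Answer: (0, 1)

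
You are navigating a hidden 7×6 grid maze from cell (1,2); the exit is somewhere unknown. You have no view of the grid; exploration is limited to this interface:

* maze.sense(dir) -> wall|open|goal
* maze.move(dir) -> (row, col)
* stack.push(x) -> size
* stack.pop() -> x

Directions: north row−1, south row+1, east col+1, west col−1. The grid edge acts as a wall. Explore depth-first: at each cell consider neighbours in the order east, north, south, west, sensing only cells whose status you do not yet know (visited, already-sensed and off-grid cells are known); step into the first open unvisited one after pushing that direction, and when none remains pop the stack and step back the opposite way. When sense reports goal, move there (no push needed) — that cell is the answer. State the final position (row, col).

Using maze.sense passing dir→east, and observe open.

Using stack.push passing x→east, — result: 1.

Next I call maze.move passing dir→east, → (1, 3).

I call maze.sense passing dir→east, → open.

Invoking stack.push passing x→east, → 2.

Then maze.move passing dir→east, yielding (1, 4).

I try maze.sense passing dir→east, — result: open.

I call stack.push passing x→east, — result: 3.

Now I run maze.move passing dir→east, and see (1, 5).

Next I call maze.sense passing dir→north, yielding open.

I run stack.push passing x→north, : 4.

I call maze.move passing dir→north, which returns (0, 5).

Calling maze.sense passing dir→west, : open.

Invoking stack.push passing x→west, → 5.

Now I run maze.move passing dir→west, : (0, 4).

Then maze.sense passing dir→west, which returns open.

I call stack.push passing x→west, and see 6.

Invoking maze.move passing dir→west, and see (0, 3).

I run maze.sense passing dir→west, and get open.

I invoke stack.push passing x→west, and observe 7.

I call maze.move passing dir→west, — result: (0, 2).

Using maze.sense passing dir→west, and see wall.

I invoke stack.pop(), — result: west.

I use maze.move passing dir→east, which returns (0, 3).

Then stack.pop(), : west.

I run maze.move passing dir→east, and get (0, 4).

Then stack.pop, giving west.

Next I call maze.move passing dir→east, and get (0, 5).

I invoke stack.pop, and see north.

I try maze.move passing dir→south, which returns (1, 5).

Now I run maze.sense passing dir→south, : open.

Now I run stack.push passing x→south, → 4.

I run maze.move passing dir→south, giving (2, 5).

Invoking maze.sense passing dir→south, giving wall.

I try maze.sense passing dir→west, and see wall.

Calling stack.pop, and see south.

I call maze.move passing dir→north, → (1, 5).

Then stack.pop(), and see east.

I run maze.move passing dir→west, giving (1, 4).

Using stack.pop(), and observe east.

I run maze.move passing dir→west, → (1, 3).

I try maze.sense passing dir→south, : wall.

I try stack.pop(), which returns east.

I call maze.move passing dir→west, : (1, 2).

Now I run maze.sense passing dir→south, and get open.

Calling stack.push passing x→south, — result: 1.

Now I run maze.move passing dir→south, and observe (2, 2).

I invoke maze.sense passing dir→south, : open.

Then stack.push passing x→south, which returns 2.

Calling maze.move passing dir→south, — result: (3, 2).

Using maze.sense passing dir→east, yielding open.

Calling stack.push passing x→east, → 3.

Calling maze.move passing dir→east, and get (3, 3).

Now I run maze.sense passing dir→east, : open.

I call stack.push passing x→east, which returns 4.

I run maze.move passing dir→east, which returns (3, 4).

Now I run maze.sense passing dir→south, which returns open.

I run stack.push passing x→south, and observe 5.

Next I call maze.move passing dir→south, : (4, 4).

Invoking maze.sense passing dir→east, which returns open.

Using stack.push passing x→east, giving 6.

I call maze.move passing dir→east, and observe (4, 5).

Now I run maze.sense passing dir→south, : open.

Next I call stack.push passing x→south, : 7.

Then maze.move passing dir→south, which returns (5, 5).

Invoking maze.sense passing dir→south, which returns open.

Then stack.push passing x→south, and see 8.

Then maze.move passing dir→south, and see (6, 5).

I use maze.sense passing dir→west, yielding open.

Using stack.push passing x→west, : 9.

Next I call maze.move passing dir→west, → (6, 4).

Now I run maze.sense passing dir→north, and get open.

I use stack.push passing x→north, and see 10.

Now I run maze.move passing dir→north, giving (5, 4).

Now I run maze.sense passing dir→west, : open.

I run stack.push passing x→west, and observe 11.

I call maze.move passing dir→west, yielding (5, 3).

I run maze.sense passing dir→north, yielding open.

Invoking stack.push passing x→north, yielding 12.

Using maze.move passing dir→north, which returns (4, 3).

Calling maze.sense passing dir→west, yielding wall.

Next I call stack.pop(), → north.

Next I call maze.move passing dir→south, yielding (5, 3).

I run maze.sense passing dir→south, and get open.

I call stack.push passing x→south, : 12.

Now I run maze.move passing dir→south, and get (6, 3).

I invoke maze.sense passing dir→west, yielding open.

I invoke stack.push passing x→west, and see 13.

Using maze.move passing dir→west, and see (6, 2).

Next I call maze.sense passing dir→north, yielding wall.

Next I call maze.sense passing dir→west, and see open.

Calling stack.push passing x→west, giving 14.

I try maze.move passing dir→west, and observe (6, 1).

Next I call maze.sense passing dir→north, and get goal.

I run maze.move passing dir→north, and see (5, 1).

Answer: (5, 1)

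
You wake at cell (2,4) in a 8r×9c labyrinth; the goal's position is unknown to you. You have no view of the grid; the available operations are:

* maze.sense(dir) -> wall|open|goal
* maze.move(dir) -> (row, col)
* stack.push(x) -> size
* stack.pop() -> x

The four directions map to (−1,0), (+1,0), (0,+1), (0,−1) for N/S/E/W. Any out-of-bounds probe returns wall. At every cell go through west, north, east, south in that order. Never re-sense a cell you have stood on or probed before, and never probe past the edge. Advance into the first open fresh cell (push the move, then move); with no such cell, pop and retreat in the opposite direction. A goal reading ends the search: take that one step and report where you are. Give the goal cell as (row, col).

==> sense(dir=west)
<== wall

==> sense(dir=north)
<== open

==> push(x=north)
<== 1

==> move(dir=north)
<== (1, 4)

==> sense(dir=west)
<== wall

==> sense(dir=north)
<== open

==> push(x=north)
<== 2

==> move(dir=north)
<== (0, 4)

==> sense(dir=west)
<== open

==> push(x=west)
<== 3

==> move(dir=west)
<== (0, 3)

==> sense(dir=west)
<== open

==> push(x=west)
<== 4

==> move(dir=west)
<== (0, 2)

==> sense(dir=west)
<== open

==> push(x=west)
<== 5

==> move(dir=west)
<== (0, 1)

==> sense(dir=west)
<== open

==> push(x=west)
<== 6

==> move(dir=west)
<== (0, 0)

==> sense(dir=south)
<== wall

==> pop()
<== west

==> move(dir=east)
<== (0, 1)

==> sense(dir=south)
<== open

==> push(x=south)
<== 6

==> move(dir=south)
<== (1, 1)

==> sense(dir=east)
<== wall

==> sense(dir=south)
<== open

==> push(x=south)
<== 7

==> move(dir=south)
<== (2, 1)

==> sense(dir=west)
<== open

==> push(x=west)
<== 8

==> move(dir=west)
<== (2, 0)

==> sense(dir=south)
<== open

==> push(x=south)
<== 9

==> move(dir=south)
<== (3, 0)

==> sense(dir=east)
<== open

==> push(x=east)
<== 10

==> move(dir=east)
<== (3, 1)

==> sense(dir=east)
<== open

==> push(x=east)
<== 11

==> move(dir=east)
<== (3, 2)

==> sense(dir=north)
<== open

==> push(x=north)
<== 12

==> move(dir=north)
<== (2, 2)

==> pop()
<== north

==> move(dir=south)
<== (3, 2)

==> sense(dir=east)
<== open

==> push(x=east)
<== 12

==> move(dir=east)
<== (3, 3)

==> sense(dir=east)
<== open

==> push(x=east)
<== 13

==> move(dir=east)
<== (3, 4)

==> sense(dir=east)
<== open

==> push(x=east)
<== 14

==> move(dir=east)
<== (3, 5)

==> sense(dir=north)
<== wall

==> sense(dir=east)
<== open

==> push(x=east)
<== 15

==> move(dir=east)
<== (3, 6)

==> sense(dir=north)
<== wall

==> sense(dir=east)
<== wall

==> sense(dir=south)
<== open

==> push(x=south)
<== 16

==> move(dir=south)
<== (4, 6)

==> sense(dir=west)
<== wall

==> sense(dir=east)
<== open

==> push(x=east)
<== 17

==> move(dir=east)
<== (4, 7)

==> sense(dir=east)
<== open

==> push(x=east)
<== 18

==> move(dir=east)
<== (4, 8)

==> sense(dir=north)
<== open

==> push(x=north)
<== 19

==> move(dir=north)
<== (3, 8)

==> sense(dir=north)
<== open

==> push(x=north)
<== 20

==> move(dir=north)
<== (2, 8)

==> sense(dir=west)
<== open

==> push(x=west)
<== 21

==> move(dir=west)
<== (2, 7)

==> sense(dir=north)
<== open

==> push(x=north)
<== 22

==> move(dir=north)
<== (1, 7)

==> sense(dir=west)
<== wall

==> sense(dir=north)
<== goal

==> move(dir=north)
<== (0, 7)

Answer: (0, 7)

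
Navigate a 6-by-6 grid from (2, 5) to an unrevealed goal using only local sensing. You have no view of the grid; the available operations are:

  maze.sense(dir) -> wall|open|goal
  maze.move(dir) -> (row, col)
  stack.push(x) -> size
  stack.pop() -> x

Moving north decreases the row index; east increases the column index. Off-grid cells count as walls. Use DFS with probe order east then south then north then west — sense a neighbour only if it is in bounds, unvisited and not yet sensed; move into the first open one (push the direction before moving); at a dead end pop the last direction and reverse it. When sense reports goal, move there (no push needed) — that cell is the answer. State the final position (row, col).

$ maze.sense south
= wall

$ maze.sense north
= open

$ stack.push north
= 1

$ maze.move north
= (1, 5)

$ maze.sense north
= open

$ stack.push north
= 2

$ maze.move north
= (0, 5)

$ maze.sense west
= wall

$ stack.pop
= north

$ maze.move south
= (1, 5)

$ maze.sense west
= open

$ stack.push west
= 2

$ maze.move west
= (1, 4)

$ maze.sense south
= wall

$ maze.sense west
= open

$ stack.push west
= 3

$ maze.move west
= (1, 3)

$ maze.sense south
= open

$ stack.push south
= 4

$ maze.move south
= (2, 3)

$ maze.sense south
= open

$ stack.push south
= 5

$ maze.move south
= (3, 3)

$ maze.sense east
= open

$ stack.push east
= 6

$ maze.move east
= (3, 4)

$ maze.sense south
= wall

$ stack.pop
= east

$ maze.move west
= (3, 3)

$ maze.sense south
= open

$ stack.push south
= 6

$ maze.move south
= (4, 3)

$ maze.sense south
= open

$ stack.push south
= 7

$ maze.move south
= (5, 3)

$ maze.sense east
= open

$ stack.push east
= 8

$ maze.move east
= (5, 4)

$ maze.sense east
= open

$ stack.push east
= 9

$ maze.move east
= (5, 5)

$ maze.sense north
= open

$ stack.push north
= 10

$ maze.move north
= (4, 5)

$ stack.pop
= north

$ maze.move south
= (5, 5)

$ stack.pop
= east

$ maze.move west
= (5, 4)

$ stack.pop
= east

$ maze.move west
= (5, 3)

$ maze.sense west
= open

$ stack.push west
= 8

$ maze.move west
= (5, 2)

$ maze.sense north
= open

$ stack.push north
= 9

$ maze.move north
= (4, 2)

$ maze.sense north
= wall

$ maze.sense west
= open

$ stack.push west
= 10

$ maze.move west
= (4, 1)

$ maze.sense south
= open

$ stack.push south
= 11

$ maze.move south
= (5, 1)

$ maze.sense west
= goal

$ maze.move west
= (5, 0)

Answer: (5, 0)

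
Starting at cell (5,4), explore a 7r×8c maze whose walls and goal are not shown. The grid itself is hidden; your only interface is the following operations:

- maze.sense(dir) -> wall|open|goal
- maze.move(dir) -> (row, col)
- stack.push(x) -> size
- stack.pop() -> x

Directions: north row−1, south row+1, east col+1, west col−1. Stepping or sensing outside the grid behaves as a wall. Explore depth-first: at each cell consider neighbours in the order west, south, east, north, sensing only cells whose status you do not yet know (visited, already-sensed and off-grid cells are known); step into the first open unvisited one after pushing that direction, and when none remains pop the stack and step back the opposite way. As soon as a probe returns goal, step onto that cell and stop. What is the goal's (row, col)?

# maze.sense(dir=west) ~> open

# stack.push(x=west) ~> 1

# maze.move(dir=west) ~> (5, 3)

# maze.sense(dir=west) ~> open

# stack.push(x=west) ~> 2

# maze.move(dir=west) ~> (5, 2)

# maze.sense(dir=west) ~> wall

# maze.sense(dir=south) ~> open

# stack.push(x=south) ~> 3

# maze.move(dir=south) ~> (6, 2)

# maze.sense(dir=west) ~> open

# stack.push(x=west) ~> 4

# maze.move(dir=west) ~> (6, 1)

# maze.sense(dir=west) ~> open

# stack.push(x=west) ~> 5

# maze.move(dir=west) ~> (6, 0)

# maze.sense(dir=north) ~> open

# stack.push(x=north) ~> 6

# maze.move(dir=north) ~> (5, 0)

# maze.sense(dir=north) ~> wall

# stack.pop() ~> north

# maze.move(dir=south) ~> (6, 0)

# stack.pop() ~> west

# maze.move(dir=east) ~> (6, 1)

# stack.pop() ~> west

# maze.move(dir=east) ~> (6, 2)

# maze.sense(dir=east) ~> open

# stack.push(x=east) ~> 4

# maze.move(dir=east) ~> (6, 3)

# maze.sense(dir=east) ~> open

# stack.push(x=east) ~> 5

# maze.move(dir=east) ~> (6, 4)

# maze.sense(dir=east) ~> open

# stack.push(x=east) ~> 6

# maze.move(dir=east) ~> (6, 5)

# maze.sense(dir=east) ~> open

# stack.push(x=east) ~> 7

# maze.move(dir=east) ~> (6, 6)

# maze.sense(dir=east) ~> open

# stack.push(x=east) ~> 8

# maze.move(dir=east) ~> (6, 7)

# maze.sense(dir=north) ~> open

# stack.push(x=north) ~> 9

# maze.move(dir=north) ~> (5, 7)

# maze.sense(dir=west) ~> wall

# maze.sense(dir=north) ~> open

# stack.push(x=north) ~> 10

# maze.move(dir=north) ~> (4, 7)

# maze.sense(dir=west) ~> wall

# maze.sense(dir=north) ~> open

# stack.push(x=north) ~> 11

# maze.move(dir=north) ~> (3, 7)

# maze.sense(dir=west) ~> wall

# maze.sense(dir=north) ~> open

# stack.push(x=north) ~> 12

# maze.move(dir=north) ~> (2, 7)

# maze.sense(dir=west) ~> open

# stack.push(x=west) ~> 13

# maze.move(dir=west) ~> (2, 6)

# maze.sense(dir=west) ~> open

# stack.push(x=west) ~> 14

# maze.move(dir=west) ~> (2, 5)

# maze.sense(dir=west) ~> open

# stack.push(x=west) ~> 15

# maze.move(dir=west) ~> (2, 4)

# maze.sense(dir=west) ~> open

# stack.push(x=west) ~> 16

# maze.move(dir=west) ~> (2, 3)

# maze.sense(dir=west) ~> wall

# maze.sense(dir=south) ~> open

# stack.push(x=south) ~> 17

# maze.move(dir=south) ~> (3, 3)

# maze.sense(dir=west) ~> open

# stack.push(x=west) ~> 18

# maze.move(dir=west) ~> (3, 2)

# maze.sense(dir=west) ~> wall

# maze.sense(dir=south) ~> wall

# stack.pop() ~> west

# maze.move(dir=east) ~> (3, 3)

# maze.sense(dir=south) ~> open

# stack.push(x=south) ~> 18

# maze.move(dir=south) ~> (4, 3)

# maze.sense(dir=east) ~> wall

# stack.pop() ~> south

# maze.move(dir=north) ~> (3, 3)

# maze.sense(dir=east) ~> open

# stack.push(x=east) ~> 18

# maze.move(dir=east) ~> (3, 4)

# maze.sense(dir=east) ~> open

# stack.push(x=east) ~> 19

# maze.move(dir=east) ~> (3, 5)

# maze.sense(dir=south) ~> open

# stack.push(x=south) ~> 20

# maze.move(dir=south) ~> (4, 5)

# maze.sense(dir=south) ~> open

# stack.push(x=south) ~> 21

# maze.move(dir=south) ~> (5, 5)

# stack.pop() ~> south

# maze.move(dir=north) ~> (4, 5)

# stack.pop() ~> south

# maze.move(dir=north) ~> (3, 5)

# stack.pop() ~> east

# maze.move(dir=west) ~> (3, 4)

# stack.pop() ~> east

# maze.move(dir=west) ~> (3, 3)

# stack.pop() ~> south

# maze.move(dir=north) ~> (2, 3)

# maze.sense(dir=north) ~> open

# stack.push(x=north) ~> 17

# maze.move(dir=north) ~> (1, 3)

# maze.sense(dir=west) ~> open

# stack.push(x=west) ~> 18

# maze.move(dir=west) ~> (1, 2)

# maze.sense(dir=west) ~> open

# stack.push(x=west) ~> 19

# maze.move(dir=west) ~> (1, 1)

# maze.sense(dir=west) ~> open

# stack.push(x=west) ~> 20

# maze.move(dir=west) ~> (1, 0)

# maze.sense(dir=south) ~> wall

# maze.sense(dir=north) ~> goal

# maze.move(dir=north) ~> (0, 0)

Answer: (0, 0)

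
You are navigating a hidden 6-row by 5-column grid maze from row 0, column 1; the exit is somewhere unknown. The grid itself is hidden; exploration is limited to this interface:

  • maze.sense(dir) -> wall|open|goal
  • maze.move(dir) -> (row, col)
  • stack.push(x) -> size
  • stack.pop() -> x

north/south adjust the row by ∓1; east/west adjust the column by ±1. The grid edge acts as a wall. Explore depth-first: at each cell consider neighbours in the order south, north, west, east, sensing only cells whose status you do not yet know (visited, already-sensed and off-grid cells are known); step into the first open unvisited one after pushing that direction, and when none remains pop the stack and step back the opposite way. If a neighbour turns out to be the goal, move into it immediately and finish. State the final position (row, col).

I invoke maze.sense passing dir→south, : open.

Invoking stack.push passing x→south, and get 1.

Then maze.move passing dir→south, which returns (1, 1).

Calling maze.sense passing dir→south, which returns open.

Then stack.push passing x→south, giving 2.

I call maze.move passing dir→south, and see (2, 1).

Next I call maze.sense passing dir→south, — result: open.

I try stack.push passing x→south, and get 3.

Now I run maze.move passing dir→south, and observe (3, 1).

Now I run maze.sense passing dir→south, giving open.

I run stack.push passing x→south, yielding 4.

Calling maze.move passing dir→south, yielding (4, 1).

Next I call maze.sense passing dir→south, — result: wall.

Calling maze.sense passing dir→west, → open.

I invoke stack.push passing x→west, yielding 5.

I use maze.move passing dir→west, and observe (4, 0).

I invoke maze.sense passing dir→south, yielding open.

I try stack.push passing x→south, and get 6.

Now I run maze.move passing dir→south, yielding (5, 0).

I use stack.pop(), which returns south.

I invoke maze.move passing dir→north, : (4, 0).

Calling maze.sense passing dir→north, which returns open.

I run stack.push passing x→north, : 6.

I run maze.move passing dir→north, and get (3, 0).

Invoking maze.sense passing dir→north, and see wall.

I try stack.pop, — result: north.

I run maze.move passing dir→south, → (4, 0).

I call stack.pop, and see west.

I call maze.move passing dir→east, and get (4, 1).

I invoke maze.sense passing dir→east, giving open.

Then stack.push passing x→east, yielding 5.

Calling maze.move passing dir→east, giving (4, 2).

Then maze.sense passing dir→south, and get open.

I invoke stack.push passing x→south, giving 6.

Next I call maze.move passing dir→south, and see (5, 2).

Calling maze.sense passing dir→east, → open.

Next I call stack.push passing x→east, and observe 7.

I run maze.move passing dir→east, which returns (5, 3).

I call maze.sense passing dir→north, — result: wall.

I use maze.sense passing dir→east, yielding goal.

Using maze.move passing dir→east, and observe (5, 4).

Answer: (5, 4)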